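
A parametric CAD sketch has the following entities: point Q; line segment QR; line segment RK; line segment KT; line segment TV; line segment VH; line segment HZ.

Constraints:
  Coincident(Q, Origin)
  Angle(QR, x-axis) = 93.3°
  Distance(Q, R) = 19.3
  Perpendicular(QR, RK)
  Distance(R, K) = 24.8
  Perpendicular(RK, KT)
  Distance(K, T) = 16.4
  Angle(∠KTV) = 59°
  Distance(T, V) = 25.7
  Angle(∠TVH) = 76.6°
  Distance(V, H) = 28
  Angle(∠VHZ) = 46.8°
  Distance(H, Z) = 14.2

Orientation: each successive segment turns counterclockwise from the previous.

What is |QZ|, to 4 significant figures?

31.76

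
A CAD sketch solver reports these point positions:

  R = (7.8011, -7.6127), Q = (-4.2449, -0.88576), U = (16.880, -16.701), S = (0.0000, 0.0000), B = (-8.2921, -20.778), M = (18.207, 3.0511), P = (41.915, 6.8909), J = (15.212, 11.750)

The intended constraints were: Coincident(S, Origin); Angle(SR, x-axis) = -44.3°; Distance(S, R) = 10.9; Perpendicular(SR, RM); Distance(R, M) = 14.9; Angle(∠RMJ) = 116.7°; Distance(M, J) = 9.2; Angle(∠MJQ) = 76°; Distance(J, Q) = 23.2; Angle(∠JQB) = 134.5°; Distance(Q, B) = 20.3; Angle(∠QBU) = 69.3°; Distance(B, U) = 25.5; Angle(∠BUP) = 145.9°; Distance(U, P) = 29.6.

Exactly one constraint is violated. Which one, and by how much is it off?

Distance(U, P) = 29.6 — off by 4.80.

S = (0.00, 0.00) ✓; SR at -44.30° ✓; |SR| = 10.90 ✓; ∠(SR, RM) = 90.00° ✓; |RM| = 14.90 ✓; ∠RMJ = 116.7° ✓; |MJ| = 9.200 ✓; ∠MJQ = 76.00° ✓; |JQ| = 23.20 ✓; ∠JQB = 134.5° ✓; |QB| = 20.30 ✓; ∠QBU = 69.30° ✓; |BU| = 25.50 ✓; ∠BUP = 145.9° ✓; |UP| = 34.40 ✗.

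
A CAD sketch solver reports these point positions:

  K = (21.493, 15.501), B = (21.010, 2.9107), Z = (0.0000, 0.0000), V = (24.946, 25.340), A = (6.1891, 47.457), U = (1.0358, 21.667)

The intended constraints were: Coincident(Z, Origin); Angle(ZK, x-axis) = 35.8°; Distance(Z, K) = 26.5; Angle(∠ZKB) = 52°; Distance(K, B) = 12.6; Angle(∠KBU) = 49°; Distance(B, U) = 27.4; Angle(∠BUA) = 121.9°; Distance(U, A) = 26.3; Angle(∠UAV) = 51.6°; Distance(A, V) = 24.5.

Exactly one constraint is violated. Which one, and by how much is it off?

Distance(A, V) = 24.5 — off by 4.50.

Z = (0.00, 0.00) ✓; ZK at 35.80° ✓; |ZK| = 26.50 ✓; ∠ZKB = 52.00° ✓; |KB| = 12.60 ✓; ∠KBU = 49.00° ✓; |BU| = 27.40 ✓; ∠BUA = 121.9° ✓; |UA| = 26.30 ✓; ∠UAV = 51.60° ✓; |AV| = 29.00 ✗.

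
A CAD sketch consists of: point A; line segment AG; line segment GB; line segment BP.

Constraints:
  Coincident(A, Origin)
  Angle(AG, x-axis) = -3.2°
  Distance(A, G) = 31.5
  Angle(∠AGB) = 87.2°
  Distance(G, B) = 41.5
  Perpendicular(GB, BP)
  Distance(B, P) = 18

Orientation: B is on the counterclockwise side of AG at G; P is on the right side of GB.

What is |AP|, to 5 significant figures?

63.588

A is at the origin; AG runs at -3.2° with length 31.5, so G = 31.5·(cos -3.2°, sin -3.2°) = (31.451, -1.7584). ∠AGB = 87.2°, so GB runs at -3.2° + (180° − 87.2°) = 89.600° from the x-axis; with |GB| = 41.5, B = G + 41.5·(cos 89.600°, sin 89.600°) = (31.741, 39.741). GB ⟂ BP; with |BP| = 18.0 on the right of GB, P = B + 18.0·(0.99998, -0.0069813) = (49.740, 39.615). Then |AP| = |P − A| = 63.588.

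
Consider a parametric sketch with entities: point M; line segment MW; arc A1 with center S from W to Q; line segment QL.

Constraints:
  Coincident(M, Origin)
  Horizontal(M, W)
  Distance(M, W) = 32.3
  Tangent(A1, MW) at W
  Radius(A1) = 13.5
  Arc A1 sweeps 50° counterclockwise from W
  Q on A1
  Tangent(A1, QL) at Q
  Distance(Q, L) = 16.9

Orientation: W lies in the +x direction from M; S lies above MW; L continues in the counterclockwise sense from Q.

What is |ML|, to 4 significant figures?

56.38

M is at the origin; M and W share the same y with |MW| = 32.3 and W on the +x side, so W = (32.30, 0.000). Tangency of A1 to MW means the radius SW is perpendicular to MW, so S = W + (0, 13.5) = (32.30, 13.50). On A1, W sits at bearing -90° from S; a 50° counterclockwise sweep puts Q at bearing -40°, so Q = S + 13.5·(cos -40°, sin -40°) = (42.64, 4.822). Since A1 is tangent to QL there, SQ ⟂ QL, so QL runs along (−sin -40°, cos -40°); with |QL| = 16.9, L = (53.50, 17.77). Then |ML| = |L − M| = 56.38.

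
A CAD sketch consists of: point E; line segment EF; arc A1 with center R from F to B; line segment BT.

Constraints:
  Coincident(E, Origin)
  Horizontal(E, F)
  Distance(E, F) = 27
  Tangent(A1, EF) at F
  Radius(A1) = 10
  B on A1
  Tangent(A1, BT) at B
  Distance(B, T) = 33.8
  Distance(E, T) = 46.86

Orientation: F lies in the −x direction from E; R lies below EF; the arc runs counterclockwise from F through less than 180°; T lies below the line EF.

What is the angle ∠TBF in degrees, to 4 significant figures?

118.4°

E is at the origin; E and F share the same y with |EF| = 27.0 and F on the −x side, so F = (-27.00, 0.000). Tangency of A1 to EF means the radius RF is perpendicular to EF, so R = F + (0, -10) = (-27.00, -10.00). Since RB ⟂ BT (tangency), |RT| = √(10.0² + 33.8²) = 35.25 regardless of where B sits on A1. So T lies on both circle(E, 46.86) and circle(R, 35.25); the below-EF intersection is T = (-16.81, -43.74). B is the foot of the tangent from T: B = (-35.36, -15.49).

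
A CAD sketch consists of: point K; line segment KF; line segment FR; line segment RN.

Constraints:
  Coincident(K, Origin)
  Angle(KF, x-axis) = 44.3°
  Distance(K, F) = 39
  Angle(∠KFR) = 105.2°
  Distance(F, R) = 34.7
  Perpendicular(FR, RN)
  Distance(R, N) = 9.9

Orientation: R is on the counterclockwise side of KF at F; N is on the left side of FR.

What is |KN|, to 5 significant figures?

52.797

∠KFR = 105.2°, so FR runs at 44.3° + (180° − 105.2°) = 119.10° from the x-axis; with |FR| = 34.7, R = F + 34.7·(cos 119.10°, sin 119.10°) = (11.036, 57.558). FR is perpendicular to RN; with |RN| = 9.9 on the left of FR, N = R + 9.9·(-0.87377, -0.48634) = (2.3858, 52.743). Then |KN| = |N − K| = 52.797.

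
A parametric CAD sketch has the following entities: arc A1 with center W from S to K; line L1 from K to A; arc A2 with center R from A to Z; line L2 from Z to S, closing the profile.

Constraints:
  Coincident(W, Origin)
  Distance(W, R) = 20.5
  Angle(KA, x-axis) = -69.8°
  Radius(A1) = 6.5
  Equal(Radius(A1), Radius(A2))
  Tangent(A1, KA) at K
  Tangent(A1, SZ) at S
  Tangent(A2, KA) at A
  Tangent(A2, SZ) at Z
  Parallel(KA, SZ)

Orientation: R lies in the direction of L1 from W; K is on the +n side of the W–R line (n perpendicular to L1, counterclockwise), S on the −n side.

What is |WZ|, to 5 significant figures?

21.506

Tangency of A1 to both parallel lines with radius 6.5 puts K and S at W ± 6.5·n: K = (6.1002, 2.2444), S = (-6.1002, -2.2444). Equal radii place A and Z the same way about R: A = R + 6.5·n = (13.179, -16.995), Z = R − 6.5·n = (0.97841, -21.484). Then |WZ| = |Z − W| = 21.506.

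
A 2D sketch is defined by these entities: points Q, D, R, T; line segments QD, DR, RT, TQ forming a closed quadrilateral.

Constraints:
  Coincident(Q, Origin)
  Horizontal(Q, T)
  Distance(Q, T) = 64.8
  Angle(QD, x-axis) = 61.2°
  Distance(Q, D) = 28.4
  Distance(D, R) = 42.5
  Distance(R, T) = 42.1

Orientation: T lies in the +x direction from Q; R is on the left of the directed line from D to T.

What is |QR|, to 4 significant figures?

66.86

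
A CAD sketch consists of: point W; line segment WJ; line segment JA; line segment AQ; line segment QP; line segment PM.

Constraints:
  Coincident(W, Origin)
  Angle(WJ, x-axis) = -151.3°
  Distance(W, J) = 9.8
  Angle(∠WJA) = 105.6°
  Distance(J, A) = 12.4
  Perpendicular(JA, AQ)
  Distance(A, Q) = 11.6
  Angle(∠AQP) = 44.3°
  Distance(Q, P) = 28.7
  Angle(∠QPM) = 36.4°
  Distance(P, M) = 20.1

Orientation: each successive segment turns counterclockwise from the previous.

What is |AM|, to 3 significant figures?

5.70

W is at the origin; WJ runs at -151.3° with length 9.8, so J = (-8.60, -4.71). ∠WJA = 105.6° gives JA at -76.9° from the x-axis; with |JA| = 12.4, A = (-5.79, -16.8). The perpendicularity gives AQ at right angles to JA, so AQ runs at 13.1°; with |AQ| = 11.6, Q = (5.51, -14.2). ∠AQP = 44.3° gives QP at 149° from the x-axis; with |QP| = 28.7, P = (-19.0, 0.713). ∠QPM = 36.4° gives PM at -67.6° from the x-axis; with |PM| = 20.1, M = (-11.4, -17.9). Then |AM| = |M − A| = 5.70.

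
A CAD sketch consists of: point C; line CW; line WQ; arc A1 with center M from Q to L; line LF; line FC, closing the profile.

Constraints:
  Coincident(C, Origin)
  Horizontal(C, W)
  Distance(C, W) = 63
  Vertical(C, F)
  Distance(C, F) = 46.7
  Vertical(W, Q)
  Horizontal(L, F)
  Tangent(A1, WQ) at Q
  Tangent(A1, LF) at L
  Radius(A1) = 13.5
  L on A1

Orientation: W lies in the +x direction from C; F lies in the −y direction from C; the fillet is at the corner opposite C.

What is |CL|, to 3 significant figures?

68.1

The virtual corner opposite C is at (63.0, -46.7). Since A1 is tangent to WQ there, MQ ⟂ WQ and tangency of A1 to LF means the radius ML is perpendicular to LF, with radius 13.5, so the center M sits 13.5 in from both sides at M = (49.5, -33.2). That places the tangent points at Q = (63.0, -33.2) on WQ and L = (49.5, -46.7) on LF. Then |CL| = |L − C| = 68.1.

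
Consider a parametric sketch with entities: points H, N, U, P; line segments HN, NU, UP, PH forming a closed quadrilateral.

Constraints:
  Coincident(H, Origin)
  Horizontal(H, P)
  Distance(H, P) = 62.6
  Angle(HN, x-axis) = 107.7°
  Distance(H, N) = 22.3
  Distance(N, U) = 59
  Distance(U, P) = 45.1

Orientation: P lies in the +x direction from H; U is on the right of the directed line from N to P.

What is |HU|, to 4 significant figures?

38.22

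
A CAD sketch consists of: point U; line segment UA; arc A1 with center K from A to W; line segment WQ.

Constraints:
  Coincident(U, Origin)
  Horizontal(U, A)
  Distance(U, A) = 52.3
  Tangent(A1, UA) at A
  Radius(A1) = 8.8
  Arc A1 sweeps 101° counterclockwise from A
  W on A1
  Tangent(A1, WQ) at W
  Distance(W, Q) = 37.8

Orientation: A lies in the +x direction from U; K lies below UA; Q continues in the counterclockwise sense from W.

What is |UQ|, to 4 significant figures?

69.66

On A1, A sits at bearing 90° from K; a 101° counterclockwise sweep puts W at bearing 191°, so W = K + 8.8·(cos 191°, sin 191°) = (43.66, -10.48). Tangency of A1 to WQ means the radius KW is perpendicular to WQ, so WQ runs along (−sin 191°, cos 191°); with |WQ| = 37.8, Q = (50.87, -47.58). Then |UQ| = |Q − U| = 69.66.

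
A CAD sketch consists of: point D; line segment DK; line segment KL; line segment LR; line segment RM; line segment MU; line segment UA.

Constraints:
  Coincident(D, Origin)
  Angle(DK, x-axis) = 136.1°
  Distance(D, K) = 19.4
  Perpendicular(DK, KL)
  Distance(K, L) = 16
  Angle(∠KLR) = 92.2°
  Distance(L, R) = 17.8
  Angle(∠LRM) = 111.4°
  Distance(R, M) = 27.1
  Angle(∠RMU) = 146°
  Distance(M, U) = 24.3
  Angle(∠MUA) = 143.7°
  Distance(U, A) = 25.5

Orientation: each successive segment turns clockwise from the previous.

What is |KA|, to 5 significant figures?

49.865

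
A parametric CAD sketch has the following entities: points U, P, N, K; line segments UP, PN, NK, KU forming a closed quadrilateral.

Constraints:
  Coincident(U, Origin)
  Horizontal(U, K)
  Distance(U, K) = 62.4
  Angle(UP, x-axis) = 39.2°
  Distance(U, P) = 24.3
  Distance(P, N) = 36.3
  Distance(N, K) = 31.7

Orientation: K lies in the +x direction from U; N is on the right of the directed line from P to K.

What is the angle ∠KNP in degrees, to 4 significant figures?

85.30°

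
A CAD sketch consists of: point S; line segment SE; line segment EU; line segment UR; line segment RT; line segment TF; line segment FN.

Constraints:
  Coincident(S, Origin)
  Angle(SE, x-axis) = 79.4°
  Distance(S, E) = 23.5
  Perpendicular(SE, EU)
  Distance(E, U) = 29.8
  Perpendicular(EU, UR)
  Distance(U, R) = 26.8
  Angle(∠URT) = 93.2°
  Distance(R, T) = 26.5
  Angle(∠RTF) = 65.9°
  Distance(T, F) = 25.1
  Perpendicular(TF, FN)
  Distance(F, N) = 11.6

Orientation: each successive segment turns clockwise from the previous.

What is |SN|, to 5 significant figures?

27.318

S is at the origin; SE runs at 79.4° with length 23.5, so E = (4.3229, 23.099). SE ⟂ EU, so EU runs at -10.600°; with |EU| = 29.8, U = (33.614, 17.617). EU ⟂ UR, so UR runs at -100.60°; with |UR| = 26.8, R = (28.684, -8.7254). ∠URT = 93.2° gives RT at 172.60° from the x-axis; with |RT| = 26.5, T = (2.4051, -5.3124). ∠RTF = 65.9° gives TF at 58.500° from the x-axis; with |TF| = 25.1, F = (15.520, 16.089). TF is perpendicular to FN, so FN runs at -31.500°; with |FN| = 11.6, N = (25.410, 10.028). Then |SN| = |N − S| = 27.318.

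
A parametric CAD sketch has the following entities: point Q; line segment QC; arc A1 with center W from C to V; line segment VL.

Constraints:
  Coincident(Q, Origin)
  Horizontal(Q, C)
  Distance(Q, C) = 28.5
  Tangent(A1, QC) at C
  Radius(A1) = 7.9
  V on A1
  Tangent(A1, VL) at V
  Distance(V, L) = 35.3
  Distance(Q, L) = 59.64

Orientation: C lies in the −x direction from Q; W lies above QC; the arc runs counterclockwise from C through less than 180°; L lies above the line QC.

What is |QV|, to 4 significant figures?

25.55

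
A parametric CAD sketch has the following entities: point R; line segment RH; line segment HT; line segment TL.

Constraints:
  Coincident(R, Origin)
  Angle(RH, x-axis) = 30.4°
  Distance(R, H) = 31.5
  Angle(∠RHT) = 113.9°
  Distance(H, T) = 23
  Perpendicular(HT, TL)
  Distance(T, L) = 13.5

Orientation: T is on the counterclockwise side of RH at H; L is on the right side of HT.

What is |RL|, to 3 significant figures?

55.4

R is at the origin; RH runs at 30.4° with length 31.5, so H = 31.5·(cos 30.4°, sin 30.4°) = (27.2, 15.9). ∠RHT = 113.9°, so HT runs at 30.4° + (180° − 113.9°) = 96.5° from the x-axis; with |HT| = 23.0, T = H + 23.0·(cos 96.5°, sin 96.5°) = (24.6, 38.8). HT ⟂ TL; with |TL| = 13.5 on the right of HT, L = T + 13.5·(0.994, 0.113) = (38.0, 40.3). Then |RL| = |L − R| = 55.4.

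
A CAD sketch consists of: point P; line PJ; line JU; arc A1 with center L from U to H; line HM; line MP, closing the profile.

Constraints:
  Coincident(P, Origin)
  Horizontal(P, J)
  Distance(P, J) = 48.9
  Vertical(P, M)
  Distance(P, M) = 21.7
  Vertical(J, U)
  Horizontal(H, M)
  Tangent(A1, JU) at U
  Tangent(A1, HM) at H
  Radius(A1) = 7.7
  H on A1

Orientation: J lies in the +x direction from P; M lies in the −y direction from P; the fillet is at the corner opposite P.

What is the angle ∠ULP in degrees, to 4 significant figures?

161.2°

The virtual corner opposite P is at (48.90, -21.70). Tangency of A1 to JU means the radius LU is perpendicular to JU and since A1 is tangent to HM there, LH ⟂ HM, with radius 7.7, so the center L sits 7.7 in from both sides at L = (41.20, -14.00). That places the tangent points at U = (48.90, -14.00) on JU and H = (41.20, -21.70) on HM. Then cos ∠ULP = LU·LP / (|LU||LP|), giving 161.2°.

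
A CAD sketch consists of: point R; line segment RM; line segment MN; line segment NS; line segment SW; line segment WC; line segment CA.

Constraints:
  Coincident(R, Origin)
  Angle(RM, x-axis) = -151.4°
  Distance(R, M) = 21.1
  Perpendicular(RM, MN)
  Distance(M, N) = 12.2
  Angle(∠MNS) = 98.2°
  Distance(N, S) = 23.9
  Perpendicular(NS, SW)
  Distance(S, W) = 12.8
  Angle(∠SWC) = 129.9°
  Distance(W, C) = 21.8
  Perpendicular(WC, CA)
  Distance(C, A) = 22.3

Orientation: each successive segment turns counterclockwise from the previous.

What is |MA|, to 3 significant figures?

5.90

∠SWC = 129.9° gives WC at 160° from the x-axis; with |WC| = 21.8, C = (-15.3, 6.79). WC is perpendicular to CA, so CA runs at -110°; with |CA| = 22.3, A = (-22.7, -14.2). Then |MA| = |A − M| = 5.90.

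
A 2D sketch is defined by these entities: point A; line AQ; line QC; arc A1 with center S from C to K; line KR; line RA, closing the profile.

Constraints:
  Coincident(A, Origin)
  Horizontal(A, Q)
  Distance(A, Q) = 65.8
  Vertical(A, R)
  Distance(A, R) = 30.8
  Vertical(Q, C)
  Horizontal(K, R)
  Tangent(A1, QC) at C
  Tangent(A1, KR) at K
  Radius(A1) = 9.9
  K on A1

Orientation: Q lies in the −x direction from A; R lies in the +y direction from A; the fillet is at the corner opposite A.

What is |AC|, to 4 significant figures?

69.04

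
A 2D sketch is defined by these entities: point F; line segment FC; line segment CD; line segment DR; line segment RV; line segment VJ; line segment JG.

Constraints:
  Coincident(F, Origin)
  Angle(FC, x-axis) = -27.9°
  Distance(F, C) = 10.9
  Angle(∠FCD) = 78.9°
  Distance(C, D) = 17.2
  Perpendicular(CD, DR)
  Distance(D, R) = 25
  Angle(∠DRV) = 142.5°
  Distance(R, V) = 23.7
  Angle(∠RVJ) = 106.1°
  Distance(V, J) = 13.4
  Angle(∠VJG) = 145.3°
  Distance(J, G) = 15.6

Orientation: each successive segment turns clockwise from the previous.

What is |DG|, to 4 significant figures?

44.07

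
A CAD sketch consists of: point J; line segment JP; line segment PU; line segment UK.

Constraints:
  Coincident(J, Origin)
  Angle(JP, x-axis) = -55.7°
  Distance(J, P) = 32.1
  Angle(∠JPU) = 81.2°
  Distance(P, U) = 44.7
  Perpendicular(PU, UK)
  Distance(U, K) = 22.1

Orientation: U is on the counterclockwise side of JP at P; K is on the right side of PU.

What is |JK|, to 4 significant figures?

66.93

J is at the origin; JP runs at -55.7° with length 32.1, so P = 32.1·(cos -55.7°, sin -55.7°) = (18.09, -26.52). ∠JPU = 81.2°, so PU runs at -55.7° + (180° − 81.2°) = 43.10° from the x-axis; with |PU| = 44.7, U = P + 44.7·(cos 43.10°, sin 43.10°) = (50.73, 4.025). PU ⟂ UK; with |UK| = 22.1 on the right of PU, K = U + 22.1·(0.6833, -0.7302) = (65.83, -12.11). Then |JK| = |K − J| = 66.93.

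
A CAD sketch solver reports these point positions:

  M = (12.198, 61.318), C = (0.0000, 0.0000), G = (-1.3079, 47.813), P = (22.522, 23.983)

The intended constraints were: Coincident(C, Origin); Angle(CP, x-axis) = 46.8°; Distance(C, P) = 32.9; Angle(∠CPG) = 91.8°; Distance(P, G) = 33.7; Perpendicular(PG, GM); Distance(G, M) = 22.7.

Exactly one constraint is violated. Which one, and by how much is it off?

Distance(G, M) = 22.7 — off by 3.60.

C = (0.00, 0.00) ✓; CP at 46.80° ✓; |CP| = 32.90 ✓; ∠CPG = 91.80° ✓; |PG| = 33.70 ✓; ∠(PG, GM) = 90.00° ✓; |GM| = 19.10 ✗.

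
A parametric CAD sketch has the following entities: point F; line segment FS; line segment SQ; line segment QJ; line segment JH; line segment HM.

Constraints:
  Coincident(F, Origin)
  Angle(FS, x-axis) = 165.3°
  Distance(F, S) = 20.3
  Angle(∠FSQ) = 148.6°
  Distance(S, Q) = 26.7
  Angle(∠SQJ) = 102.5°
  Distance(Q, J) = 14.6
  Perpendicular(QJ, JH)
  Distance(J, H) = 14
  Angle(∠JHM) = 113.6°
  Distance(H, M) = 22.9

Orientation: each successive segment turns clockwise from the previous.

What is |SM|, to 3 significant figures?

2.96

QJ is perpendicular to JH, so JH runs at -33.6°; with |JH| = 14.0, H = (-18.4, 28.8). ∠JHM = 113.6° gives HM at -100° from the x-axis; with |HM| = 22.9, M = (-22.4, 6.25). Then |SM| = |M − S| = 2.96.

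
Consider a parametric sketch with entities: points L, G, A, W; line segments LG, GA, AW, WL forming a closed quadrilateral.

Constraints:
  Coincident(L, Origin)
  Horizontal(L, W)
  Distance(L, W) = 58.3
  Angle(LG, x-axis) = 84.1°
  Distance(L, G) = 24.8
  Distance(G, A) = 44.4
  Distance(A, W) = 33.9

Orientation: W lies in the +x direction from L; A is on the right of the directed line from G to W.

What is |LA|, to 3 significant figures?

29.6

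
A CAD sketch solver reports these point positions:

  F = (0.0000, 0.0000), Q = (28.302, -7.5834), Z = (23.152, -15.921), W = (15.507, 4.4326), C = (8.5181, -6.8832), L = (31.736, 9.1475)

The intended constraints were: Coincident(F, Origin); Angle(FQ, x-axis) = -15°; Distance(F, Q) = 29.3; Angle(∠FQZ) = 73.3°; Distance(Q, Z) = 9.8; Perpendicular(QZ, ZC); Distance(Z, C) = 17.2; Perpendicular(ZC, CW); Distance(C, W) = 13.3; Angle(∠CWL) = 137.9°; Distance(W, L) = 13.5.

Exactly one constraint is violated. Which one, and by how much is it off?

Distance(W, L) = 13.5 — off by 3.40.

F = (0.00, 0.00) ✓; FQ at -15.00° ✓; |FQ| = 29.30 ✓; ∠FQZ = 73.30° ✓; |QZ| = 9.800 ✓; ∠(QZ, ZC) = 90.00° ✓; |ZC| = 17.20 ✓; ∠(ZC, CW) = 90.00° ✓; |CW| = 13.30 ✓; ∠CWL = 137.9° ✓; |WL| = 16.90 ✗.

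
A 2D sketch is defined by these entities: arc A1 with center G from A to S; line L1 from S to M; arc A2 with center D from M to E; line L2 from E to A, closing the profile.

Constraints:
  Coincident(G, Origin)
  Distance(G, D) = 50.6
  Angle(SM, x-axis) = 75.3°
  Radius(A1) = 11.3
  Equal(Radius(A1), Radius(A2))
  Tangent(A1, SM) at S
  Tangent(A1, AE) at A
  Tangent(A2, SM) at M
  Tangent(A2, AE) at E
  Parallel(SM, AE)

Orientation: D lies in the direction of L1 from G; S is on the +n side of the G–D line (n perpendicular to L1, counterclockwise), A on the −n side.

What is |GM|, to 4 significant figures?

51.85

Tangency of A1 to both parallel lines with radius 11.3 puts S and A at G ± 11.3·n: S = (-10.93, 2.867), A = (10.93, -2.867). Equal radii place M and E the same way about D: M = D + 11.3·n = (1.910, 51.81), E = D − 11.3·n = (23.77, 46.08). Then |GM| = |M − G| = 51.85.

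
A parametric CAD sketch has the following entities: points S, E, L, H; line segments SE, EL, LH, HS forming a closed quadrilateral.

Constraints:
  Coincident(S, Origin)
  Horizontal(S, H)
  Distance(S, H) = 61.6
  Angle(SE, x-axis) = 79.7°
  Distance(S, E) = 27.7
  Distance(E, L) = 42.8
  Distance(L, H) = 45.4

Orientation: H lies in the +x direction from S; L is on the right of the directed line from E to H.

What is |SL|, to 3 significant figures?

22.6

S is at the origin; SH is horizontal with |SH| = 61.6 and H in +x, so H = (61.6, 0). SE runs at 79.7° with |SE| = 27.7, so E = (4.95, 27.3). L is determined by |EL| = 42.8 and |LH| = 45.4 together: it lies at the intersection of circle(E, 42.8) and circle(H, 45.4). With |EH| = 62.9, the foot of the radical line on EH is 29.6 from E and the perpendicular offset is √(42.8² − 29.6²) = 30.9. Taking the right-of-EH solution: L = (18.2, -13.4).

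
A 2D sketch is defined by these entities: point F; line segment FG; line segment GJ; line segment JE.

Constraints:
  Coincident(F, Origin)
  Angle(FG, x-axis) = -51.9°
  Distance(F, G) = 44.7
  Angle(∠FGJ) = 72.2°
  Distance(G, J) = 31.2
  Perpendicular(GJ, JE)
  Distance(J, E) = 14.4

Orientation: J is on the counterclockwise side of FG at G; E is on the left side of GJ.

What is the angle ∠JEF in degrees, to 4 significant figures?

148.1°

∠FGJ = 72.2°, so GJ runs at -51.9° + (180° − 72.2°) = 55.90° from the x-axis; with |GJ| = 31.2, J = G + 31.2·(cos 55.90°, sin 55.90°) = (45.07, -9.341). GJ ⟂ JE; with |JE| = 14.4 on the left of GJ, E = J + 14.4·(-0.8281, 0.5606) = (33.15, -1.267). Then cos ∠JEF = EJ·EF / (|EJ||EF|), giving 148.1°.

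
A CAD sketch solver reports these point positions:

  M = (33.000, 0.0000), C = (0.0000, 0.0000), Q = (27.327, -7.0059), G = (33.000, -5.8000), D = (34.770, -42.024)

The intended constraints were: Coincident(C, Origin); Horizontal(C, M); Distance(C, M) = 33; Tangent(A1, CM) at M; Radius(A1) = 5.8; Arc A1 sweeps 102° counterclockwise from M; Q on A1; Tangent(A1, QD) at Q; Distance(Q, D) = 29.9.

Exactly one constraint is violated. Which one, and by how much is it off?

Distance(Q, D) = 29.9 — off by 5.90.

C = (0.00, 0.00) ✓; C.y = 0.00, M.y = 0.00 ✓; |CM| = 33.00 ✓; ∠(GM, MC) = 90.00° ✓; |GM| = 5.800 ✓; bearing(G→Q) − bearing(G→M) = 102.0° ✓; |GQ| = 5.800 ✓; ∠(GQ, QD) = 90.00° ✓; |QD| = 35.80 ✗.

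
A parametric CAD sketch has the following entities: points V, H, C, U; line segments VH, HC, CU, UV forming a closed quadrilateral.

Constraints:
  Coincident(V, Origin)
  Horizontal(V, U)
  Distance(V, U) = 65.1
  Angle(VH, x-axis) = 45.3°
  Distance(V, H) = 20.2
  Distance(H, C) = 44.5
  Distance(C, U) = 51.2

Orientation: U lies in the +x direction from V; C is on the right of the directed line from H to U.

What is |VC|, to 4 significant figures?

37.26

Checks: V = (0.00, 0.00) ✓; |HC| = 44.50 ✓; |CU| = 51.20 ✓.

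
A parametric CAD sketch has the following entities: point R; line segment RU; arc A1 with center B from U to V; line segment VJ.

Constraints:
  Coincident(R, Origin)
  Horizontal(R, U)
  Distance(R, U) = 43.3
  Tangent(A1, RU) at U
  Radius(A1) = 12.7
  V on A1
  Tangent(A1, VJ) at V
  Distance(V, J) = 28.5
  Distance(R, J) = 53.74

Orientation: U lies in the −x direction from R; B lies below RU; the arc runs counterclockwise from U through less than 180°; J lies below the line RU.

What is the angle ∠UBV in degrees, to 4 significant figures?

132.8°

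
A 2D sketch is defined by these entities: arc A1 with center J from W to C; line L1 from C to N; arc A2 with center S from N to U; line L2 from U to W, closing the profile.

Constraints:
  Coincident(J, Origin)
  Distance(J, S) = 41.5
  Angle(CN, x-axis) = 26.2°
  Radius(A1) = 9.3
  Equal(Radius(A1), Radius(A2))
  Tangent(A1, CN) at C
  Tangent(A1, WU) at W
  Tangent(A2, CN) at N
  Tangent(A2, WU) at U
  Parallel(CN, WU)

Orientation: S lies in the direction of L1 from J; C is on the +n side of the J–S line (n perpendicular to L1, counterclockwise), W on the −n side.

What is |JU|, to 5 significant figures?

42.529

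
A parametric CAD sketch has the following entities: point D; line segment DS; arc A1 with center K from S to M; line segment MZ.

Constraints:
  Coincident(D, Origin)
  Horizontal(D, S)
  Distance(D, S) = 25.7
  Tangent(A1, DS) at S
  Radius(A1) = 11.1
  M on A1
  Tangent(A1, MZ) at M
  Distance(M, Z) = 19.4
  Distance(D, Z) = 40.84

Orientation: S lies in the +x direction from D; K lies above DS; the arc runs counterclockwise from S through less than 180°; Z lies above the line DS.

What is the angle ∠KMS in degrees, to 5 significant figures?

27.382°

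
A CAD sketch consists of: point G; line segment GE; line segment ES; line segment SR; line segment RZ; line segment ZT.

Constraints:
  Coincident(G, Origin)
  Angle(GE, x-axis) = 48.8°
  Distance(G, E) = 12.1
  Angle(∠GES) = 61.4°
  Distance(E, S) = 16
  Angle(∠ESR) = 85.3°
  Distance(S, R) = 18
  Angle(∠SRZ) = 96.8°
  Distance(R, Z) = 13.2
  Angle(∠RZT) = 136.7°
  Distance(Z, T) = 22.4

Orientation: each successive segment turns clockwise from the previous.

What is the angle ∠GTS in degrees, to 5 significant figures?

24.712°

∠SRZ = 96.8° gives RZ at 112.30° from the x-axis; with |RZ| = 13.2, Z = (-8.8593, 1.4908). ∠RZT = 136.7° gives ZT at 69.000° from the x-axis; with |ZT| = 22.4, T = (-0.83181, 22.403). Then cos ∠GTS = TG·TS / (|TG||TS|), giving 24.712°.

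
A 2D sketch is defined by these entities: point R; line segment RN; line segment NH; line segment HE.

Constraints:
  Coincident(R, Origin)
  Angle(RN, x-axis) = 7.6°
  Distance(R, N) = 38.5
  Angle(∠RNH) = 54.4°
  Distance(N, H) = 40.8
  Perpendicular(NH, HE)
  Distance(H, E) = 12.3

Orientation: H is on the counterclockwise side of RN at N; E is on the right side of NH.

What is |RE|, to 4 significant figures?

47.32

R is at the origin; RN runs at 7.6° with length 38.5, so N = 38.5·(cos 7.6°, sin 7.6°) = (38.16, 5.092). ∠RNH = 54.4°, so NH runs at 7.6° + (180° − 54.4°) = 133.2° from the x-axis; with |NH| = 40.8, H = N + 40.8·(cos 133.2°, sin 133.2°) = (10.23, 34.83). The perpendicularity gives HE at right angles to NH; with |HE| = 12.3 on the right of NH, E = H + 12.3·(0.7290, 0.6845) = (19.20, 43.25). Then |RE| = |E − R| = 47.32.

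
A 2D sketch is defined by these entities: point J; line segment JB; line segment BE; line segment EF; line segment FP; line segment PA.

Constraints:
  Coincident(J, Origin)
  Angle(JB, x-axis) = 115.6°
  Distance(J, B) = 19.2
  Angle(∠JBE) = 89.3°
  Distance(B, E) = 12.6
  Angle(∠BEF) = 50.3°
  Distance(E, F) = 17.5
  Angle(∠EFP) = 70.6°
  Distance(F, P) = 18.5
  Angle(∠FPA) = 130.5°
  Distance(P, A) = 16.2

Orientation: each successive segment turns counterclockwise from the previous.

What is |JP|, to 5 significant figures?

23.152

J is at the origin; JB runs at 115.6° with length 19.2, so B = (-8.2960, 17.315). ∠JBE = 89.3° gives BE at -153.70° from the x-axis; with |BE| = 12.6, E = (-19.592, 11.732). ∠BEF = 50.3° gives EF at -24.000° from the x-axis; with |EF| = 17.5, F = (-3.6047, 4.6146). ∠EFP = 70.6° gives FP at 85.400° from the x-axis; with |FP| = 18.5, P = (-2.1210, 23.055). Then |JP| = |P − J| = 23.152.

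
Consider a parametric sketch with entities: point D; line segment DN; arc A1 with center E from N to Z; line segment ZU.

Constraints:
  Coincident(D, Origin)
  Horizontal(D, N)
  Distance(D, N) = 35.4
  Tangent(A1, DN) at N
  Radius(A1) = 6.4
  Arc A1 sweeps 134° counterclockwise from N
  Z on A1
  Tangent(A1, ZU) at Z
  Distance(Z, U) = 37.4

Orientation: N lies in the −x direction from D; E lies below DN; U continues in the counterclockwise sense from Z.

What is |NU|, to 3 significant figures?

43.4

D is at the origin; DN is horizontal with |DN| = 35.4 and N on the −x side, so N = (-35.4, 0.00). A1 meets DN tangentially, so EN is at right angles to DN, so E = N + (0, -6.4) = (-35.4, -6.40). On A1, N sits at bearing 90° from E; a 134° counterclockwise sweep puts Z at bearing 224°, so Z = E + 6.4·(cos 224°, sin 224°) = (-40.0, -10.8). Tangency of A1 to ZU means the radius EZ is perpendicular to ZU, so ZU runs along (−sin 224°, cos 224°); with |ZU| = 37.4, U = (-14.0, -37.7). Then |NU| = |U − N| = 43.4.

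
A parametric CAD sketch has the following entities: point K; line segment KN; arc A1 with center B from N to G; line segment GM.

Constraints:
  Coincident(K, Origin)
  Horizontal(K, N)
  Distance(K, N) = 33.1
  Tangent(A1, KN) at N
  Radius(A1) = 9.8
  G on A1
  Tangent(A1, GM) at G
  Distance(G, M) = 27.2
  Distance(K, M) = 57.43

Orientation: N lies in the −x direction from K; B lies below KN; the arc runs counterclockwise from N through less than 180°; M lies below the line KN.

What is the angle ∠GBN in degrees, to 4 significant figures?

86.77°

Checks: |BG| = 9.800 ✓; ∠(BG, GM) = 90.00° ✓; |GM| = 27.20 ✓; |KM| = 57.43 ✓.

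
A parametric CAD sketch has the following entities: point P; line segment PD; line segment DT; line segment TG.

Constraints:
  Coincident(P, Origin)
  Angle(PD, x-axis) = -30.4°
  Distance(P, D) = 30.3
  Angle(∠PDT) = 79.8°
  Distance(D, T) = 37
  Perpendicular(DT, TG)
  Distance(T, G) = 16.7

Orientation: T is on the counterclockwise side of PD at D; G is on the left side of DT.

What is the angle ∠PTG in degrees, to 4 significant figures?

46.69°

∠PDT = 79.8°, so DT runs at -30.4° + (180° − 79.8°) = 69.80° from the x-axis; with |DT| = 37.0, T = D + 37.0·(cos 69.80°, sin 69.80°) = (38.91, 19.39). The perpendicularity gives TG at right angles to DT; with |TG| = 16.7 on the left of DT, G = T + 16.7·(-0.9385, 0.3453) = (23.24, 25.16). Then cos ∠PTG = TP·TG / (|TP||TG|), giving 46.69°.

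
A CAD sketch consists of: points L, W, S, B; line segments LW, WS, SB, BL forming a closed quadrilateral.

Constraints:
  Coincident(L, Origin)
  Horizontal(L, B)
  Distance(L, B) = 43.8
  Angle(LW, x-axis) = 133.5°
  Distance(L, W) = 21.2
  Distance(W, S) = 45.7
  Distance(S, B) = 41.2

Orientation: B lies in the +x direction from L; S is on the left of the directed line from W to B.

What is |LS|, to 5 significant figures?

45.030

L is at the origin; LB is horizontal with |LB| = 43.8 and B in +x, so B = (43.8, 0). LW runs at 133.5° with |LW| = 21.2, so W = (-14.593, 15.378). S is determined by |WS| = 45.7 and |SB| = 41.2 together: it lies at the intersection of circle(W, 45.7) and circle(B, 41.2). With |WB| = 60.384, the foot of the radical line on WB is 33.430 from W and the perpendicular offset is √(45.7² − 33.430²) = 31.160. Taking the left-of-WB solution: S = (25.670, 36.997).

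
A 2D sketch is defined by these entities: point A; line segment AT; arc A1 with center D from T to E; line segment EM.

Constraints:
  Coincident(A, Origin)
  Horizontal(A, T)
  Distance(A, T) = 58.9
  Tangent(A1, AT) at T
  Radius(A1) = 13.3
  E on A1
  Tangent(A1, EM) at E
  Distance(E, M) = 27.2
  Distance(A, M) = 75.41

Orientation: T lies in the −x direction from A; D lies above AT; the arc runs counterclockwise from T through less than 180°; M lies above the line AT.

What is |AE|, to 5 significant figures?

51.641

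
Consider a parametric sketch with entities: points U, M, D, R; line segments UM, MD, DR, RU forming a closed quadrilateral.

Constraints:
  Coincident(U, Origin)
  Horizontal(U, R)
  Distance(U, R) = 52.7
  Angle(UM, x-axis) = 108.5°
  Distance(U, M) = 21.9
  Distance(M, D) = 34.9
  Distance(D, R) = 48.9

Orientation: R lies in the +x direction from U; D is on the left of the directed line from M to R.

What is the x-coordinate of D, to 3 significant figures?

22.9

U is at the origin; UR is horizontal with |UR| = 52.7 and R in +x, so R = (52.7, 0). UM runs at 108.5° with |UM| = 21.9, so M = (-6.95, 20.8). D is determined by |MD| = 34.9 and |DR| = 48.9 together: it lies at the intersection of circle(M, 34.9) and circle(R, 48.9). With |MR| = 63.2, the foot of the radical line on MR is 22.3 from M and the perpendicular offset is √(34.9² − 22.3²) = 26.9. Taking the left-of-MR solution: D = (22.9, 38.8).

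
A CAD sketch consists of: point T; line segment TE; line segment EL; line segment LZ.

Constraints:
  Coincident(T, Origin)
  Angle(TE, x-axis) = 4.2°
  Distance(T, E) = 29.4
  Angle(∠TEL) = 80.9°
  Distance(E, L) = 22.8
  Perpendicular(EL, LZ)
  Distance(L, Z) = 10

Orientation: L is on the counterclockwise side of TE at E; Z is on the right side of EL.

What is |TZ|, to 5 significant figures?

43.044

T is at the origin; TE runs at 4.2° with length 29.4, so E = 29.4·(cos 4.2°, sin 4.2°) = (29.321, 2.1532). ∠TEL = 80.9°, so EL runs at 4.2° + (180° − 80.9°) = 103.30° from the x-axis; with |EL| = 22.8, L = E + 22.8·(cos 103.30°, sin 103.30°) = (24.076, 24.342). EL is perpendicular to LZ; with |LZ| = 10.0 on the right of EL, Z = L + 10.0·(0.97318, 0.23005) = (33.808, 26.642). Then |TZ| = |Z − T| = 43.044.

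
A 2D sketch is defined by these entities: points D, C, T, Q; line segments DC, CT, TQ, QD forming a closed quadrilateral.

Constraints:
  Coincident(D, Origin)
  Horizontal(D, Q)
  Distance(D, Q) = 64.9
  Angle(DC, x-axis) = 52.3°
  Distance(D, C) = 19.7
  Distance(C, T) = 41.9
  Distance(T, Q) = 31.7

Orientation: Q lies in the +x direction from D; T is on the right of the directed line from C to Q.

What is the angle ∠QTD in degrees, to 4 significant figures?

123.2°

Checks: |CT| = 41.90 ✓; |TQ| = 31.70 ✓.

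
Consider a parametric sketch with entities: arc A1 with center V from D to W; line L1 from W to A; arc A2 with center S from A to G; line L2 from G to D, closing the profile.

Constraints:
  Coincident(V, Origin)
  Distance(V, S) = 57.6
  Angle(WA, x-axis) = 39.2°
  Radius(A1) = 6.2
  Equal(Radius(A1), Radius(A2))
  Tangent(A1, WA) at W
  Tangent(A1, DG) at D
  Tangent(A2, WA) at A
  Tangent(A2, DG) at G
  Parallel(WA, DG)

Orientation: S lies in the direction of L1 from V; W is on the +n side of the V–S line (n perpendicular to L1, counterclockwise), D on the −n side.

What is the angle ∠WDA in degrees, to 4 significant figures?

77.85°

Tangency of A1 to both parallel lines with radius 6.2 puts W and D at V ± 6.2·n: W = (-3.919, 4.805), D = (3.919, -4.805). Equal radii place A and G the same way about S: A = S + 6.2·n = (40.72, 41.21), G = S − 6.2·n = (48.56, 31.60). Then cos ∠WDA = DW·DA / (|DW||DA|), giving 77.85°.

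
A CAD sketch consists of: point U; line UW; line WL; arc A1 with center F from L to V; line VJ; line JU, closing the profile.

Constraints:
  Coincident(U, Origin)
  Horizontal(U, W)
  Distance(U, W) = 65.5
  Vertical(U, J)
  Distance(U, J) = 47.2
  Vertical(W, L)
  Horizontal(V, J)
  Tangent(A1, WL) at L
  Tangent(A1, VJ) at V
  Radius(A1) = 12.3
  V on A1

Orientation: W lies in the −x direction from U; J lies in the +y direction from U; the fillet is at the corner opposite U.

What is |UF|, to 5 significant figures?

63.626

U is at the origin; U and W share the same y with |UW| = 65.5 and W on the −x side, so W = (-65.500, 0.0000). U and J share the same x with |UJ| = 47.2 and J on the +y side, so J = (0.0000, 47.200). The virtual corner opposite U is at (-65.500, 47.200). Tangency of A1 to WL means the radius FL is perpendicular to WL and A1 meets VJ tangentially, so FV is at right angles to VJ, with radius 12.3, so the center F sits 12.3 in from both sides at F = (-53.200, 34.900). Then |UF| = |F − U| = 63.626.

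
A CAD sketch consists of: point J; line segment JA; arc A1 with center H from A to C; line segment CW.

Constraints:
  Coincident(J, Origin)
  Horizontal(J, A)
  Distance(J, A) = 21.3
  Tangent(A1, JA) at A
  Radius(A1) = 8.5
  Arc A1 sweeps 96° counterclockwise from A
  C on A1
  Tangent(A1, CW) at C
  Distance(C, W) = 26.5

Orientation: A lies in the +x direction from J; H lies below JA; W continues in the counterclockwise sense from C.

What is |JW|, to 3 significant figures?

39.0

On A1, A sits at bearing 90° from H; a 96° counterclockwise sweep puts C at bearing 186°, so C = H + 8.5·(cos 186°, sin 186°) = (12.8, -9.39). A1 meets CW tangentially, so HC is at right angles to CW, so CW runs along (−sin 186°, cos 186°); with |CW| = 26.5, W = (15.6, -35.7). Then |JW| = |W − J| = 39.0.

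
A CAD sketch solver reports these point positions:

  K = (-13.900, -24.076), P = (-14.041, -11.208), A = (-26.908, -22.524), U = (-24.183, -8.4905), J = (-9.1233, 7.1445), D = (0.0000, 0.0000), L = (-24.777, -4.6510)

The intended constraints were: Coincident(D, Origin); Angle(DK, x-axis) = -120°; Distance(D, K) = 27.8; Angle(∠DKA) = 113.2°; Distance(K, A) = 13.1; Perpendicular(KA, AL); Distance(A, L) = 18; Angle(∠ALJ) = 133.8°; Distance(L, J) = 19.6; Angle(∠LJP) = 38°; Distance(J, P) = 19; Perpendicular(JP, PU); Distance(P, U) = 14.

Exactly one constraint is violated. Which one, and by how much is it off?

Distance(P, U) = 14 — off by 3.50.

D = (0.00, 0.00) ✓; DK at -120.0° ✓; |DK| = 27.80 ✓; ∠DKA = 113.2° ✓; |KA| = 13.10 ✓; ∠(KA, AL) = 90.00° ✓; |AL| = 18.00 ✓; ∠ALJ = 133.8° ✓; |LJ| = 19.60 ✓; ∠LJP = 38.00° ✓; |JP| = 19.00 ✓; ∠(JP, PU) = 90.00° ✓; |PU| = 10.50 ✗.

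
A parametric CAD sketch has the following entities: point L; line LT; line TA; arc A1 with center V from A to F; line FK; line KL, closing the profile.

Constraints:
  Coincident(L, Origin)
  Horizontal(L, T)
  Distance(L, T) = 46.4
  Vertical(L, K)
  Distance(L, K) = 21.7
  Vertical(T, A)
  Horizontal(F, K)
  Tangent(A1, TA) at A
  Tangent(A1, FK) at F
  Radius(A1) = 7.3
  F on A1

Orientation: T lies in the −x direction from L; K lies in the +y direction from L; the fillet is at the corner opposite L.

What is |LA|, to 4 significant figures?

48.58

The virtual corner opposite L is at (-46.40, 21.70). The tangent condition forces VA to be normal to TA and tangency of A1 to FK means the radius VF is perpendicular to FK, with radius 7.3, so the center V sits 7.3 in from both sides at V = (-39.10, 14.40). That places the tangent points at A = (-46.40, 14.40) on TA and F = (-39.10, 21.70) on FK. Then |LA| = |A − L| = 48.58.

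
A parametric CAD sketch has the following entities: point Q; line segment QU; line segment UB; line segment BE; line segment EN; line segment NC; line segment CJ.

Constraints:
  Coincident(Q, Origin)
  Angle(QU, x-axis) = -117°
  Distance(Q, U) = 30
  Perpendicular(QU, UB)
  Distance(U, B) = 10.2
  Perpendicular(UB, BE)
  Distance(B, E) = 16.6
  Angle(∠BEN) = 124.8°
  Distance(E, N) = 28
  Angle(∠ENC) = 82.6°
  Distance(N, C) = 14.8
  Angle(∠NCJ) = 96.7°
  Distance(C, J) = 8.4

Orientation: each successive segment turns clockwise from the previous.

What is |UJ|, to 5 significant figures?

19.415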